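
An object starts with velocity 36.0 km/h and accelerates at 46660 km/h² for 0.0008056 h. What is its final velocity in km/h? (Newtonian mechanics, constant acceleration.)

v₀ = 36.0 km/h × 0.2777777777777778 = 10.0 m/s
a = 46660 km/h² × 7.716049382716049e-05 = 3.60031 m/s²
t = 0.0008056 h × 3600.0 = 2.90016 s
v = v₀ + a × t = 10.0 + 3.60031 × 2.90016 = 20.4415 m/s
v = 20.4415 m/s / 0.2777777777777778 = 73.59 km/h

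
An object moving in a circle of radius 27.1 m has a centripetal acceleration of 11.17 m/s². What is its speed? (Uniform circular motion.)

v = √(a_c × r) = √(11.17 × 27.1) = 17.4 m/s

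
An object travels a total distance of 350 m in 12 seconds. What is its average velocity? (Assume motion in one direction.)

v_avg = Δd / Δt = 350 / 12 = 29.17 m/s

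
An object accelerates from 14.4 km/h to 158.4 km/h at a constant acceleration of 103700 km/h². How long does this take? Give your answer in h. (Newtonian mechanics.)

v₀ = 14.4 km/h × 0.2777777777777778 = 4.0 m/s
v = 158.4 km/h × 0.2777777777777778 = 44.0 m/s
a = 103700 km/h² × 7.716049382716049e-05 = 8.00154 m/s²
t = (v - v₀) / a = (44.0 - 4.0) / 8.00154 = 4.99904 s
t = 4.99904 s / 3600.0 = 0.001389 h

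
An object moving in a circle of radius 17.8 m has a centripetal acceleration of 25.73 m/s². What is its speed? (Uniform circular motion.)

v = √(a_c × r) = √(25.73 × 17.8) = 21.4 m/s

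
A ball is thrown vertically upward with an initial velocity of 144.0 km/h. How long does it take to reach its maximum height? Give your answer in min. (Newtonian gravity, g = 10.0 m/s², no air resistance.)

v₀ = 144.0 km/h × 0.2777777777777778 = 40.0 m/s
t_up = v₀ / g = 40.0 / 10.0 = 4.0 s
t_up = 4.0 s / 60.0 = 0.06667 min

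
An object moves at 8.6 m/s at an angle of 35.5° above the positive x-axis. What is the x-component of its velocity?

vₓ = v cos(θ) = 8.6 × cos(35.5°) = 7.0 m/s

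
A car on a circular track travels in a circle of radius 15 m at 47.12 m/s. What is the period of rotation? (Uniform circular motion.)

T = 2πr/v = 2π×15/47.12 = 2.0 s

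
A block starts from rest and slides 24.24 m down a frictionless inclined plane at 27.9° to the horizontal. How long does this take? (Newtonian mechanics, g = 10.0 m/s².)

a = g sin(θ) = 10.0 × sin(27.9°) = 4.6793 m/s²
t = √(2d/a) = √(2 × 24.24 / 4.6793) = 3.22 s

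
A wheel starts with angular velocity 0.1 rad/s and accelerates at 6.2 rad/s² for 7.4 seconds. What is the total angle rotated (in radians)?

θ = ω₀t + ½αt² = 0.1×7.4 + ½×6.2×7.4² = 170.5 rad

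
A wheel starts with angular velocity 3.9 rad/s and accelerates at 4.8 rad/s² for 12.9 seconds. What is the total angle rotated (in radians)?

θ = ω₀t + ½αt² = 3.9×12.9 + ½×4.8×12.9² = 449.69 rad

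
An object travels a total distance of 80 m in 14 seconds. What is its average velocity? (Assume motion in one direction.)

v_avg = Δd / Δt = 80 / 14 = 5.71 m/s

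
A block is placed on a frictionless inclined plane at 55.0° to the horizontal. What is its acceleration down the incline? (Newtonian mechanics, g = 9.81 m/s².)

a = g sin(θ) = 9.81 × sin(55.0°) = 9.81 × 0.8192 = 8.04 m/s²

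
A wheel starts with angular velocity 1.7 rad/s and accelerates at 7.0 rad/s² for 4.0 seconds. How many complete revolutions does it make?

θ = ω₀t + ½αt² = 1.7×4.0 + ½×7.0×4.0² = 62.8 rad
Total revolutions = θ/(2π) = 62.8/(2π) = 9.99
Complete revolutions = ⌊9.99⌋ = 9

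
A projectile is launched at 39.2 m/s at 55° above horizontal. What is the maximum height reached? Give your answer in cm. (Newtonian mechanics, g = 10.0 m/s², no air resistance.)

H = v₀² × sin²(θ) / (2g) = 39.2² × sin(55°)² / (2 × 10.0) = 1536.64 × 0.67101 / 20.0 = 51.555 m
H = 51.555 m / 0.01 = 5156 cm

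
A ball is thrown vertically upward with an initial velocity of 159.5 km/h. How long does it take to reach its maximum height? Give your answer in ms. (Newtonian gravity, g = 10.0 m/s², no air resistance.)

v₀ = 159.5 km/h × 0.2777777777777778 = 44.3056 m/s
t_up = v₀ / g = 44.3056 / 10.0 = 4.43056 s
t_up = 4.43056 s / 0.001 = 4431 ms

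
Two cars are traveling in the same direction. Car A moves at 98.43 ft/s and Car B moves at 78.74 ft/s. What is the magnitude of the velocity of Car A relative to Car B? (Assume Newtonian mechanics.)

v_rel = |v_A - v_B| = |98.43 - 78.74| = 19.69 ft/s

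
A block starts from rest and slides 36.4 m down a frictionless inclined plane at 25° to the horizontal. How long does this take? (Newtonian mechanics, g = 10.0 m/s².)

a = g sin(θ) = 10.0 × sin(25°) = 4.2262 m/s²
t = √(2d/a) = √(2 × 36.4 / 4.2262) = 4.15 s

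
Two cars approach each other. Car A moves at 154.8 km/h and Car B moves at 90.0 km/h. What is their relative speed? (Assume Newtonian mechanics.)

v_rel = v_A + v_B = 154.8 + 90.0 = 244.8 km/h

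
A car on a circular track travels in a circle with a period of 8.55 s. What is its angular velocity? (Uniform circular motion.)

ω = 2π/T = 2π/8.55 = 0.7349 rad/s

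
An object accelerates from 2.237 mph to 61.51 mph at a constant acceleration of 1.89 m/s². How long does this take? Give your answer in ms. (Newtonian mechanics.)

v₀ = 2.237 mph × 0.44704 = 1.00003 m/s
v = 61.51 mph × 0.44704 = 27.4974 m/s
t = (v - v₀) / a = (27.4974 - 1.00003) / 1.89 = 14.0198 s
t = 14.0198 s / 0.001 = 14020 ms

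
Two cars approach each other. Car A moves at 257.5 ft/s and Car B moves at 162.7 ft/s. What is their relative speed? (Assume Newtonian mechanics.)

v_rel = v_A + v_B = 257.5 + 162.7 = 420.2 ft/s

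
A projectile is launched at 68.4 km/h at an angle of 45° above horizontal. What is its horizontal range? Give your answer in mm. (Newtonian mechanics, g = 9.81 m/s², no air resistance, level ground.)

v₀ = 68.4 km/h × 0.2777777777777778 = 19.0 m/s
R = v₀² × sin(2θ) / g = 19.0² × sin(2 × 45°) / 9.81 = 361.0 × 1.0 / 9.81 = 36.7992 m
R = 36.7992 m / 0.001 = 36800 mm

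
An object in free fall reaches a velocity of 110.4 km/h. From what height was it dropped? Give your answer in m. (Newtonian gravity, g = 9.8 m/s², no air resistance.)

v = 110.4 km/h × 0.2777777777777778 = 30.6667 m/s
h = v² / (2g) = 30.6667² / (2 × 9.8) = 47.98 m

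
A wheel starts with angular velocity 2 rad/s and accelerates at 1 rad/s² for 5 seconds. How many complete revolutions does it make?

θ = ω₀t + ½αt² = 2×5 + ½×1×5² = 22.5 rad
Total revolutions = θ/(2π) = 22.5/(2π) = 3.58
Complete revolutions = ⌊3.58⌋ = 3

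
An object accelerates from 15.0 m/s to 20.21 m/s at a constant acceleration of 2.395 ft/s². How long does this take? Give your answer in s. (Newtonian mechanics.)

a = 2.395 ft/s² × 0.3048 = 0.729996 m/s²
t = (v - v₀) / a = (20.21 - 15.0) / 0.729996 = 7.137 s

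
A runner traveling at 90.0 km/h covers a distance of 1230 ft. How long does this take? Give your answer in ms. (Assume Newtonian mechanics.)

d = 1230 ft × 0.3048 = 374.904 m
v = 90.0 km/h × 0.2777777777777778 = 25.0 m/s
t = d / v = 374.904 / 25.0 = 14.9962 s
t = 14.9962 s / 0.001 = 15000 ms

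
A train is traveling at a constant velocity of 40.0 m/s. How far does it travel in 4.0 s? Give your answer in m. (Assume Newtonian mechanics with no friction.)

d = v × t = 40.0 × 4.0 = 160.0 m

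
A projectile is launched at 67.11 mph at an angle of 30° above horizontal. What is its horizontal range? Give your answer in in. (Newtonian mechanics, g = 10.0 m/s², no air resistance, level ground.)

v₀ = 67.11 mph × 0.44704 = 30.0009 m/s
R = v₀² × sin(2θ) / g = 30.0009² × sin(2 × 30°) / 10.0 = 900.054 × 0.866025 / 10.0 = 77.9469 m
R = 77.9469 m / 0.0254 = 3069 in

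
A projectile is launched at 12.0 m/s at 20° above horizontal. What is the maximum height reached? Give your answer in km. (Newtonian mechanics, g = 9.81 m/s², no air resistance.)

H = v₀² × sin²(θ) / (2g) = 12.0² × sin(20°)² / (2 × 9.81) = 144.0 × 0.116978 / 19.62 = 0.858554 m
H = 0.858554 m / 1000.0 = 0.0008586 km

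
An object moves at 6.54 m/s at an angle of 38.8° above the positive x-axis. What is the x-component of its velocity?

vₓ = v cos(θ) = 6.54 × cos(38.8°) = 5.1 m/s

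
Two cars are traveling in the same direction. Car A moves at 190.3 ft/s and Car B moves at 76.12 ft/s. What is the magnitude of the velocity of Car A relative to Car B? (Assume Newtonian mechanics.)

v_rel = |v_A - v_B| = |190.3 - 76.12| = 114.18 ft/s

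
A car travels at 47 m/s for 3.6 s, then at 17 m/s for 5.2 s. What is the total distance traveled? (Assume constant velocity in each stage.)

d₁ = v₁t₁ = 47 × 3.6 = 169.2 m
d₂ = v₂t₂ = 17 × 5.2 = 88.4 m
d_total = 169.2 + 88.4 = 257.6 m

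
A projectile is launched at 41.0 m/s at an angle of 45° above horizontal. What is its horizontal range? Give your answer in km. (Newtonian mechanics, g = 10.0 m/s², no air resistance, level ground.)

R = v₀² × sin(2θ) / g = 41.0² × sin(2 × 45°) / 10.0 = 1681.0 × 1.0 / 10.0 = 168.1 m
R = 168.1 m / 1000.0 = 0.1681 km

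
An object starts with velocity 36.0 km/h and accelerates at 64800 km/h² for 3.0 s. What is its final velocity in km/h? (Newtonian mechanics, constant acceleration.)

v₀ = 36.0 km/h × 0.2777777777777778 = 10.0 m/s
a = 64800 km/h² × 7.716049382716049e-05 = 5.0 m/s²
v = v₀ + a × t = 10.0 + 5.0 × 3.0 = 25.0 m/s
v = 25.0 m/s / 0.2777777777777778 = 90.0 km/h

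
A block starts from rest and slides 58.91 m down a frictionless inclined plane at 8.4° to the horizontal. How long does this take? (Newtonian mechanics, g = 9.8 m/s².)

a = g sin(θ) = 9.8 × sin(8.4°) = 1.4316 m/s²
t = √(2d/a) = √(2 × 58.91 / 1.4316) = 9.07 s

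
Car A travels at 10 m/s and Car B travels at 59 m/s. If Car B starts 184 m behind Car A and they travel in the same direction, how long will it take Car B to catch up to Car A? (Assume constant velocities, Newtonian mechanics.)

Relative speed: v_rel = 59 - 10 = 49 m/s
Time to catch: t = d₀/v_rel = 184/49 = 3.76 s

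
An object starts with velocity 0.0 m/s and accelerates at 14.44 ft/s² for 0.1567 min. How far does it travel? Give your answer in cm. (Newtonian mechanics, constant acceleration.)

a = 14.44 ft/s² × 0.3048 = 4.40131 m/s²
t = 0.1567 min × 60.0 = 9.402 s
d = v₀ × t + ½ × a × t² = 0.0 × 9.402 + 0.5 × 4.40131 × 9.402² = 194.533 m
d = 194.533 m / 0.01 = 19450 cm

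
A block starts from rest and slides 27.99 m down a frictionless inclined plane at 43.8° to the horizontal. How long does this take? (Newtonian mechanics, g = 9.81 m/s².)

a = g sin(θ) = 9.81 × sin(43.8°) = 6.7899 m/s²
t = √(2d/a) = √(2 × 27.99 / 6.7899) = 2.87 s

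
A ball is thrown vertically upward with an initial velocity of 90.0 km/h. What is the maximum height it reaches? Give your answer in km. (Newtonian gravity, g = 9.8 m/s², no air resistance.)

v₀ = 90.0 km/h × 0.2777777777777778 = 25.0 m/s
h_max = v₀² / (2g) = 25.0² / (2 × 9.8) = 625.0 / 19.6 = 31.8878 m
h_max = 31.8878 m / 1000.0 = 0.03189 km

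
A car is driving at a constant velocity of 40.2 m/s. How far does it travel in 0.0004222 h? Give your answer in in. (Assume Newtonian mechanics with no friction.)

t = 0.0004222 h × 3600.0 = 1.51992 s
d = v × t = 40.2 × 1.51992 = 61.1008 m
d = 61.1008 m / 0.0254 = 2406 in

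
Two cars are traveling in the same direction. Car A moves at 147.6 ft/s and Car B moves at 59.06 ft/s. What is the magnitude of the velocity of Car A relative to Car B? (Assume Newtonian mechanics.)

v_rel = |v_A - v_B| = |147.6 - 59.06| = 88.54 ft/s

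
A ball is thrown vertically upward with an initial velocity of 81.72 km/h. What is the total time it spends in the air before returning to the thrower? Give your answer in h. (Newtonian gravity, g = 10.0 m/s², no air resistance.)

v₀ = 81.72 km/h × 0.2777777777777778 = 22.7 m/s
t_total = 2 × v₀ / g = 2 × 22.7 / 10.0 = 4.54 s
t_total = 4.54 s / 3600.0 = 0.001261 h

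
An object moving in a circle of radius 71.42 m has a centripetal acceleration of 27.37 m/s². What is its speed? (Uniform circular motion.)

v = √(a_c × r) = √(27.37 × 71.42) = 44.21 m/s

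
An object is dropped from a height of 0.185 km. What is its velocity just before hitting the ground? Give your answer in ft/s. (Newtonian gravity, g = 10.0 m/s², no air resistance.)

h = 0.185 km × 1000.0 = 185.0 m
v = √(2gh) = √(2 × 10.0 × 185.0) = 60.8276 m/s
v = 60.8276 m/s / 0.3048 = 199.6 ft/s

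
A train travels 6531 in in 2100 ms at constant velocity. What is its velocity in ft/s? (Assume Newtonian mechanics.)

d = 6531 in × 0.0254 = 165.887 m
t = 2100 ms × 0.001 = 2.1 s
v = d / t = 165.887 / 2.1 = 78.9938 m/s
v = 78.9938 m/s / 0.3048 = 259.2 ft/s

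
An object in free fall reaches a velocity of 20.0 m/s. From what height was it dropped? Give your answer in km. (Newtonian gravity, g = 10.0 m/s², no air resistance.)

h = v² / (2g) = 20.0² / (2 × 10.0) = 20.0 m
h = 20.0 m / 1000.0 = 0.02 km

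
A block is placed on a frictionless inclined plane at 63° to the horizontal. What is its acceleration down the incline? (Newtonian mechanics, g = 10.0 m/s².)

a = g sin(θ) = 10.0 × sin(63°) = 10.0 × 0.891 = 8.91 m/s²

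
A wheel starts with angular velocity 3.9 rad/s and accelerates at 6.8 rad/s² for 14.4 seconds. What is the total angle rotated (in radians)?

θ = ω₀t + ½αt² = 3.9×14.4 + ½×6.8×14.4² = 761.18 rad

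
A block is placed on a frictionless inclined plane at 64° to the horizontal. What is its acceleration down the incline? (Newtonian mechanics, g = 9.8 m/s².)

a = g sin(θ) = 9.8 × sin(64°) = 9.8 × 0.8988 = 8.81 m/s²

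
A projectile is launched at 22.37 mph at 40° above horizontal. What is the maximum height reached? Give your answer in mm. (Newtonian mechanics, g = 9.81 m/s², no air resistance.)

v₀ = 22.37 mph × 0.44704 = 10.0003 m/s
H = v₀² × sin²(θ) / (2g) = 10.0003² × sin(40°)² / (2 × 9.81) = 100.006 × 0.413176 / 19.62 = 2.10602 m
H = 2.10602 m / 0.001 = 2106 mm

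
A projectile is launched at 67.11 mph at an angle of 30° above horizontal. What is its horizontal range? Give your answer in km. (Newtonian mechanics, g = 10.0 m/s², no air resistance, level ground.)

v₀ = 67.11 mph × 0.44704 = 30.0009 m/s
R = v₀² × sin(2θ) / g = 30.0009² × sin(2 × 30°) / 10.0 = 900.054 × 0.866025 / 10.0 = 77.9469 m
R = 77.9469 m / 1000.0 = 0.07795 km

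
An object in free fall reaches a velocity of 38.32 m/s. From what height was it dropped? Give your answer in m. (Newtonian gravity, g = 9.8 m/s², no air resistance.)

h = v² / (2g) = 38.32² / (2 × 9.8) = 74.92 m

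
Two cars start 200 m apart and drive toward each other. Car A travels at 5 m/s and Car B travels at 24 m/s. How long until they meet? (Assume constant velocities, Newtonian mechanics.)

Combined speed: v_combined = 5 + 24 = 29 m/s
Time to meet: t = d/v_combined = 200/29 = 6.9 s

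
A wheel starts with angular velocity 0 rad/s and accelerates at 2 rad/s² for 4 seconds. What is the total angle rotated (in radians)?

θ = ω₀t + ½αt² = 0×4 + ½×2×4² = 16.0 rad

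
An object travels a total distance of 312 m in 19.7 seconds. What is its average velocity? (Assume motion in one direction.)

v_avg = Δd / Δt = 312 / 19.7 = 15.84 m/s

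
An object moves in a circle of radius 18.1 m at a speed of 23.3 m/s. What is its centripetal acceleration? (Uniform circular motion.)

a_c = v²/r = 23.3²/18.1 = 542.89/18.1 = 29.99 m/s²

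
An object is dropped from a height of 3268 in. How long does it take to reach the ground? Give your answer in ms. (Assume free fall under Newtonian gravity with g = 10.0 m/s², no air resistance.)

h = 3268 in × 0.0254 = 83.0072 m
t = √(2h/g) = √(2 × 83.0072 / 10.0) = 4.07449 s
t = 4.07449 s / 0.001 = 4074 ms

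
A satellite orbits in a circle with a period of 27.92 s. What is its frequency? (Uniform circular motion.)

f = 1/T = 1/27.92 = 0.0358 Hz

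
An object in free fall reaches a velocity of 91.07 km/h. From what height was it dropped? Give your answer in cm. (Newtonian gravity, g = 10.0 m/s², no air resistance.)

v = 91.07 km/h × 0.2777777777777778 = 25.2972 m/s
h = v² / (2g) = 25.2972² / (2 × 10.0) = 31.9974 m
h = 31.9974 m / 0.01 = 3200 cm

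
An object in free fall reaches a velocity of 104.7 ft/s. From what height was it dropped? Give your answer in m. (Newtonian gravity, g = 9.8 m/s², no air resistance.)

v = 104.7 ft/s × 0.3048 = 31.9126 m/s
h = v² / (2g) = 31.9126² / (2 × 9.8) = 51.96 m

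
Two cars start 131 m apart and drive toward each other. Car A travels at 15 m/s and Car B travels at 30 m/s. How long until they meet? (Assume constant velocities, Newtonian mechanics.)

Combined speed: v_combined = 15 + 30 = 45 m/s
Time to meet: t = d/v_combined = 131/45 = 2.91 s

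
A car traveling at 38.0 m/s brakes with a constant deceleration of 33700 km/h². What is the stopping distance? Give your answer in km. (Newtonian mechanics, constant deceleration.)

a = 33700 km/h² × 7.716049382716049e-05 = 2.60031 m/s²
d = v₀² / (2a) = 38.0² / (2 × 2.60031) = 1444.0 / 5.20062 = 277.659 m
d = 277.659 m / 1000.0 = 0.2777 km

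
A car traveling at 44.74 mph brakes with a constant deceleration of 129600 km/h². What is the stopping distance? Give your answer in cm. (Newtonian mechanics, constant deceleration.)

v₀ = 44.74 mph × 0.44704 = 20.0006 m/s
a = 129600 km/h² × 7.716049382716049e-05 = 10.0 m/s²
d = v₀² / (2a) = 20.0006² / (2 × 10.0) = 400.024 / 20.0 = 20.0012 m
d = 20.0012 m / 0.01 = 2000 cm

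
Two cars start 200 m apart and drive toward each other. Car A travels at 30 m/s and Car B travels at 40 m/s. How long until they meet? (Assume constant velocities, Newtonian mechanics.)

Combined speed: v_combined = 30 + 40 = 70 m/s
Time to meet: t = d/v_combined = 200/70 = 2.86 s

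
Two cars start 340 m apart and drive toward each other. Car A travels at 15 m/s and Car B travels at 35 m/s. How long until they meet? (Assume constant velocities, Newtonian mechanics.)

Combined speed: v_combined = 15 + 35 = 50 m/s
Time to meet: t = d/v_combined = 340/50 = 6.8 s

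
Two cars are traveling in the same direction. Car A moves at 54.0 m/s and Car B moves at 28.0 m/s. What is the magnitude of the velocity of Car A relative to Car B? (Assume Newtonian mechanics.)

v_rel = |v_A - v_B| = |54.0 - 28.0| = 26.0 m/s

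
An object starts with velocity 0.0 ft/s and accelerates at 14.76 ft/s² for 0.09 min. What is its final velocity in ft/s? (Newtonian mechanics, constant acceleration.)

v₀ = 0.0 ft/s × 0.3048 = 0.0 m/s
a = 14.76 ft/s² × 0.3048 = 4.49885 m/s²
t = 0.09 min × 60.0 = 5.4 s
v = v₀ + a × t = 0.0 + 4.49885 × 5.4 = 24.2938 m/s
v = 24.2938 m/s / 0.3048 = 79.7 ft/s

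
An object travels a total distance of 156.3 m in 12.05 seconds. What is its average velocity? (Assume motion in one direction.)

v_avg = Δd / Δt = 156.3 / 12.05 = 12.97 m/s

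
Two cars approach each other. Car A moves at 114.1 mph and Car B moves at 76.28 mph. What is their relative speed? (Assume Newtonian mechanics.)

v_rel = v_A + v_B = 114.1 + 76.28 = 190.38 mph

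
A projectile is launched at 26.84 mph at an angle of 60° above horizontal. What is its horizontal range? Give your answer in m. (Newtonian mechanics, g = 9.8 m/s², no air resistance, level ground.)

v₀ = 26.84 mph × 0.44704 = 11.9986 m/s
R = v₀² × sin(2θ) / g = 11.9986² × sin(2 × 60°) / 9.8 = 143.966 × 0.866025 / 9.8 = 12.72 m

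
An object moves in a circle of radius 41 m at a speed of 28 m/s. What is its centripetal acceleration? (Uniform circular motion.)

a_c = v²/r = 28²/41 = 784/41 = 19.12 m/s²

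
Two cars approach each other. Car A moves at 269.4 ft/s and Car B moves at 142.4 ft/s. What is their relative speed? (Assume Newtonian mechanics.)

v_rel = v_A + v_B = 269.4 + 142.4 = 411.8 ft/s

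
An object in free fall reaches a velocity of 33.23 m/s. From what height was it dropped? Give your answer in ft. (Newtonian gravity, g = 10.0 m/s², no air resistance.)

h = v² / (2g) = 33.23² / (2 × 10.0) = 55.2116 m
h = 55.2116 m / 0.3048 = 181.1 ft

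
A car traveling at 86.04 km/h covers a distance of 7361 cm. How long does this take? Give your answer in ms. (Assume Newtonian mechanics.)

d = 7361 cm × 0.01 = 73.61 m
v = 86.04 km/h × 0.2777777777777778 = 23.9 m/s
t = d / v = 73.61 / 23.9 = 3.07992 s
t = 3.07992 s / 0.001 = 3080 ms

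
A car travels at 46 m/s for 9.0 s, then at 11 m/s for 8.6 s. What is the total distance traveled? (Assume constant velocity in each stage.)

d₁ = v₁t₁ = 46 × 9.0 = 414.0 m
d₂ = v₂t₂ = 11 × 8.6 = 94.6 m
d_total = 414.0 + 94.6 = 508.6 m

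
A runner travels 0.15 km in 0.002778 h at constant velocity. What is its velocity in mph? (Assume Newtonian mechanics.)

d = 0.15 km × 1000.0 = 150.0 m
t = 0.002778 h × 3600.0 = 10.0008 s
v = d / t = 150.0 / 10.0008 = 14.9988 m/s
v = 14.9988 m/s / 0.44704 = 33.55 mph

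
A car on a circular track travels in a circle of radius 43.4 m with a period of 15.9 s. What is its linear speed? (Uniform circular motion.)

v = 2πr/T = 2π×43.4/15.9 = 17.15 m/s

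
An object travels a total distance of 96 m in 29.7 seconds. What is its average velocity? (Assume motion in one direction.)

v_avg = Δd / Δt = 96 / 29.7 = 3.23 m/s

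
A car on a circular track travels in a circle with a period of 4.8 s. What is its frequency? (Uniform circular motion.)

f = 1/T = 1/4.8 = 0.2083 Hz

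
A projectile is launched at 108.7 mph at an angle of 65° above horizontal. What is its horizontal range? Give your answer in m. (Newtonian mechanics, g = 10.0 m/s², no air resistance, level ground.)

v₀ = 108.7 mph × 0.44704 = 48.5932 m/s
R = v₀² × sin(2θ) / g = 48.5932² × sin(2 × 65°) / 10.0 = 2361.3 × 0.766044 / 10.0 = 180.9 m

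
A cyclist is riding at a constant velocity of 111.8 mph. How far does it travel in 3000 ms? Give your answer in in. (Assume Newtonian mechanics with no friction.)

v = 111.8 mph × 0.44704 = 49.9791 m/s
t = 3000 ms × 0.001 = 3.0 s
d = v × t = 49.9791 × 3.0 = 149.937 m
d = 149.937 m / 0.0254 = 5903 in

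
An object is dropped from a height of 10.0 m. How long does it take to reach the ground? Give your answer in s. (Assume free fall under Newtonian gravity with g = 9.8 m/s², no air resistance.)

t = √(2h/g) = √(2 × 10.0 / 9.8) = 1.429 s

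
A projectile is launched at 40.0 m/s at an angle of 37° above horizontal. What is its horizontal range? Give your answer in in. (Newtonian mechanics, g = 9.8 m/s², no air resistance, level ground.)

R = v₀² × sin(2θ) / g = 40.0² × sin(2 × 37°) / 9.8 = 1600.0 × 0.961262 / 9.8 = 156.941 m
R = 156.941 m / 0.0254 = 6179 in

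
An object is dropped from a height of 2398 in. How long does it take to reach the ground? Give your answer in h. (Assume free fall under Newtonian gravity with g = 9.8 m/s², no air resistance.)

h = 2398 in × 0.0254 = 60.9092 m
t = √(2h/g) = √(2 × 60.9092 / 9.8) = 3.52568 s
t = 3.52568 s / 3600.0 = 0.0009794 h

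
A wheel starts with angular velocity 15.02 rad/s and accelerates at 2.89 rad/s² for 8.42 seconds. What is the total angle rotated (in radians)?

θ = ω₀t + ½αt² = 15.02×8.42 + ½×2.89×8.42² = 228.91 rad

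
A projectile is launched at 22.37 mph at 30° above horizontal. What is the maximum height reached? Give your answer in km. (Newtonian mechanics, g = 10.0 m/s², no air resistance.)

v₀ = 22.37 mph × 0.44704 = 10.0003 m/s
H = v₀² × sin²(θ) / (2g) = 10.0003² × sin(30°)² / (2 × 10.0) = 100.006 × 0.25 / 20.0 = 1.25008 m
H = 1.25008 m / 1000.0 = 0.00125 km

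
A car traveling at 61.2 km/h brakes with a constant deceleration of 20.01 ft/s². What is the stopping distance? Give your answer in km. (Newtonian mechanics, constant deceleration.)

v₀ = 61.2 km/h × 0.2777777777777778 = 17.0 m/s
a = 20.01 ft/s² × 0.3048 = 6.09905 m/s²
d = v₀² / (2a) = 17.0² / (2 × 6.09905) = 289.0 / 12.1981 = 23.6922 m
d = 23.6922 m / 1000.0 = 0.02369 km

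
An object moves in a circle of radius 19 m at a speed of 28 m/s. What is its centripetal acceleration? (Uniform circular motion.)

a_c = v²/r = 28²/19 = 784/19 = 41.26 m/s²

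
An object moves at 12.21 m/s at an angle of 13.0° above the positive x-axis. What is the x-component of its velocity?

vₓ = v cos(θ) = 12.21 × cos(13.0°) = 11.9 m/s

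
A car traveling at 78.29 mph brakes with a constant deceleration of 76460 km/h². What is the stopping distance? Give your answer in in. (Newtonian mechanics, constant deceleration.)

v₀ = 78.29 mph × 0.44704 = 34.9988 m/s
a = 76460 km/h² × 7.716049382716049e-05 = 5.89969 m/s²
d = v₀² / (2a) = 34.9988² / (2 × 5.89969) = 1224.92 / 11.7994 = 103.812 m
d = 103.812 m / 0.0254 = 4087 in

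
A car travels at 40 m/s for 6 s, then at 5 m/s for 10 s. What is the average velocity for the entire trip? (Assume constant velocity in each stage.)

d₁ = v₁t₁ = 40 × 6 = 240 m
d₂ = v₂t₂ = 5 × 10 = 50 m
d_total = 290 m, t_total = 16 s
v_avg = d_total/t_total = 290/16 = 18.12 m/s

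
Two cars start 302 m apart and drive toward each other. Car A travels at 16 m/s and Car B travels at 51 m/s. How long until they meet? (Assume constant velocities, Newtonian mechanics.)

Combined speed: v_combined = 16 + 51 = 67 m/s
Time to meet: t = d/v_combined = 302/67 = 4.51 s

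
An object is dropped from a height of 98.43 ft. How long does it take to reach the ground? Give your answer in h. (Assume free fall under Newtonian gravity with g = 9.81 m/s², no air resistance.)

h = 98.43 ft × 0.3048 = 30.0015 m
t = √(2h/g) = √(2 × 30.0015 / 9.81) = 2.47316 s
t = 2.47316 s / 3600.0 = 0.000687 h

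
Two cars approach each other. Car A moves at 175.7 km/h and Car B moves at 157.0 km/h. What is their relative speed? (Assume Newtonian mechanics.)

v_rel = v_A + v_B = 175.7 + 157.0 = 332.7 km/h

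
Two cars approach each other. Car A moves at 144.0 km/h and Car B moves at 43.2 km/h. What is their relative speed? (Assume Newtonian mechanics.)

v_rel = v_A + v_B = 144.0 + 43.2 = 187.2 km/h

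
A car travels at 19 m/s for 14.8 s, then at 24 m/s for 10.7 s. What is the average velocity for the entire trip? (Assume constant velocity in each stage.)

d₁ = v₁t₁ = 19 × 14.8 = 281.2 m
d₂ = v₂t₂ = 24 × 10.7 = 256.8 m
d_total = 538.0 m, t_total = 25.5 s
v_avg = d_total/t_total = 538.0/25.5 = 21.1 m/s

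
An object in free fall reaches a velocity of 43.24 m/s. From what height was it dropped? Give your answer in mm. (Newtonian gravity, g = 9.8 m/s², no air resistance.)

h = v² / (2g) = 43.24² / (2 × 9.8) = 95.3927 m
h = 95.3927 m / 0.001 = 95390 mm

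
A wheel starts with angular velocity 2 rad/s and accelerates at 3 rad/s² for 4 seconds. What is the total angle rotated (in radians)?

θ = ω₀t + ½αt² = 2×4 + ½×3×4² = 32.0 rad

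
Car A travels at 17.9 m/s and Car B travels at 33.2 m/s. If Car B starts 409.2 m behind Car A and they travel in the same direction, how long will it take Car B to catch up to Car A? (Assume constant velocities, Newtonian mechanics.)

Relative speed: v_rel = 33.2 - 17.9 = 15.3 m/s
Time to catch: t = d₀/v_rel = 409.2/15.3 = 26.75 s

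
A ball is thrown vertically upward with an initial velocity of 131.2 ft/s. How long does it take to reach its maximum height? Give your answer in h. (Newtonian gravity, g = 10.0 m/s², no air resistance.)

v₀ = 131.2 ft/s × 0.3048 = 39.9898 m/s
t_up = v₀ / g = 39.9898 / 10.0 = 3.99898 s
t_up = 3.99898 s / 3600.0 = 0.001111 h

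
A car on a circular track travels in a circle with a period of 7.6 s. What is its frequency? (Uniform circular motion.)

f = 1/T = 1/7.6 = 0.1316 Hz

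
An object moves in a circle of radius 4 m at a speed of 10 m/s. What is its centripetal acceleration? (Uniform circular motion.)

a_c = v²/r = 10²/4 = 100/4 = 25.0 m/s²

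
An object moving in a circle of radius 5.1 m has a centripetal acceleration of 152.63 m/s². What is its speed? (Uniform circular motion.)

v = √(a_c × r) = √(152.63 × 5.1) = 27.9 m/s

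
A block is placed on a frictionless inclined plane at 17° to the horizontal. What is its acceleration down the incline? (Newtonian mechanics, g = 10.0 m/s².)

a = g sin(θ) = 10.0 × sin(17°) = 10.0 × 0.2924 = 2.92 m/s²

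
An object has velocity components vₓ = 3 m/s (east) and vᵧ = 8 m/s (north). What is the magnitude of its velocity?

|v| = √(vₓ² + vᵧ²) = √(3² + 8²) = √(73) = 8.54 m/s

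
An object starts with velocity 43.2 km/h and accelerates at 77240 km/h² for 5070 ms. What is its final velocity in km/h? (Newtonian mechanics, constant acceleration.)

v₀ = 43.2 km/h × 0.2777777777777778 = 12.0 m/s
a = 77240 km/h² × 7.716049382716049e-05 = 5.95988 m/s²
t = 5070 ms × 0.001 = 5.07 s
v = v₀ + a × t = 12.0 + 5.95988 × 5.07 = 42.2166 m/s
v = 42.2166 m/s / 0.2777777777777778 = 152.0 km/h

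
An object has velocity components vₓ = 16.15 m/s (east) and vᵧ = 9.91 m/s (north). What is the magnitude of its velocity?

|v| = √(vₓ² + vᵧ²) = √(16.15² + 9.91²) = √(359.0306) = 18.95 m/s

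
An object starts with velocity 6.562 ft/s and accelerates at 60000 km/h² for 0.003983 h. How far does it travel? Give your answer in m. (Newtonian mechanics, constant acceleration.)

v₀ = 6.562 ft/s × 0.3048 = 2.0001 m/s
a = 60000 km/h² × 7.716049382716049e-05 = 4.62963 m/s²
t = 0.003983 h × 3600.0 = 14.3388 s
d = v₀ × t + ½ × a × t² = 2.0001 × 14.3388 + 0.5 × 4.62963 × 14.3388² = 504.6 m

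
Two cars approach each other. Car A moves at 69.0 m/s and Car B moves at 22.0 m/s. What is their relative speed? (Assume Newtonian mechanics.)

v_rel = v_A + v_B = 69.0 + 22.0 = 91.0 m/s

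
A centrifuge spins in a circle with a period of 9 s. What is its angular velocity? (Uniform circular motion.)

ω = 2π/T = 2π/9 = 0.6981 rad/s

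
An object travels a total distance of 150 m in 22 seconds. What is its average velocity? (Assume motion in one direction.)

v_avg = Δd / Δt = 150 / 22 = 6.82 m/s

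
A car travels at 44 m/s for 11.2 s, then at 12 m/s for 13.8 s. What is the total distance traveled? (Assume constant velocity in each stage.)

d₁ = v₁t₁ = 44 × 11.2 = 492.8 m
d₂ = v₂t₂ = 12 × 13.8 = 165.6 m
d_total = 492.8 + 165.6 = 658.4 m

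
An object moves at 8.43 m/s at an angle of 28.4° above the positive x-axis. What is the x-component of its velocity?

vₓ = v cos(θ) = 8.43 × cos(28.4°) = 7.42 m/s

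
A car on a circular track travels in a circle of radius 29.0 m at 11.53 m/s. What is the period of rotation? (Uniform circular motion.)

T = 2πr/v = 2π×29.0/11.53 = 15.8 s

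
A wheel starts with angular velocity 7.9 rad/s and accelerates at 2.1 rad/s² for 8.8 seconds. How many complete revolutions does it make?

θ = ω₀t + ½αt² = 7.9×8.8 + ½×2.1×8.8² = 150.832 rad
Total revolutions = θ/(2π) = 150.832/(2π) = 24.01
Complete revolutions = ⌊24.01⌋ = 24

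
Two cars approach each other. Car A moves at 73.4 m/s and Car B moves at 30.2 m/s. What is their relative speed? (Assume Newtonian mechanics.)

v_rel = v_A + v_B = 73.4 + 30.2 = 103.6 m/s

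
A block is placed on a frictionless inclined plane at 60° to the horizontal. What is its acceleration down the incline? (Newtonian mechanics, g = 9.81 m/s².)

a = g sin(θ) = 9.81 × sin(60°) = 9.81 × 0.866 = 8.5 m/s²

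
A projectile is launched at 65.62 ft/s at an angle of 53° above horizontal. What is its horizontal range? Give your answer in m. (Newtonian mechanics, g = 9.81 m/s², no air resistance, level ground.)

v₀ = 65.62 ft/s × 0.3048 = 20.001 m/s
R = v₀² × sin(2θ) / g = 20.001² × sin(2 × 53°) / 9.81 = 400.04 × 0.961262 / 9.81 = 39.2 m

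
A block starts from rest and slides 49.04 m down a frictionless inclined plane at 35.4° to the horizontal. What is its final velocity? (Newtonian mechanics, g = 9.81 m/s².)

a = g sin(θ) = 9.81 × sin(35.4°) = 5.6827 m/s²
v = √(2ad) = √(2 × 5.6827 × 49.04) = 23.61 m/s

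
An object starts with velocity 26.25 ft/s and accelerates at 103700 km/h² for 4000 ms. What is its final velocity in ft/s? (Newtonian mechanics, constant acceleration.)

v₀ = 26.25 ft/s × 0.3048 = 8.001 m/s
a = 103700 km/h² × 7.716049382716049e-05 = 8.00154 m/s²
t = 4000 ms × 0.001 = 4.0 s
v = v₀ + a × t = 8.001 + 8.00154 × 4.0 = 40.0072 m/s
v = 40.0072 m/s / 0.3048 = 131.3 ft/s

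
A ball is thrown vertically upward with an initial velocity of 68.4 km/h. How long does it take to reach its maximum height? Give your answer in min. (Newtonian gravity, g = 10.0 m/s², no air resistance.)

v₀ = 68.4 km/h × 0.2777777777777778 = 19.0 m/s
t_up = v₀ / g = 19.0 / 10.0 = 1.9 s
t_up = 1.9 s / 60.0 = 0.03167 min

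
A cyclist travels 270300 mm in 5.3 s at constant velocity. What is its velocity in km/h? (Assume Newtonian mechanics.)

d = 270300 mm × 0.001 = 270.3 m
v = d / t = 270.3 / 5.3 = 51.0 m/s
v = 51.0 m/s / 0.2777777777777778 = 183.6 km/h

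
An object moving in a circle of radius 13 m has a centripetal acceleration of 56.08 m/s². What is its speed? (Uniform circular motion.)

v = √(a_c × r) = √(56.08 × 13) = 27.0 m/s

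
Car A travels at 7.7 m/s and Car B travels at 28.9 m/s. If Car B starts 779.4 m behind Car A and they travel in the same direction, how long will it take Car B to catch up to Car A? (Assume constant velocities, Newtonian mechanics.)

Relative speed: v_rel = 28.9 - 7.7 = 21.2 m/s
Time to catch: t = d₀/v_rel = 779.4/21.2 = 36.76 s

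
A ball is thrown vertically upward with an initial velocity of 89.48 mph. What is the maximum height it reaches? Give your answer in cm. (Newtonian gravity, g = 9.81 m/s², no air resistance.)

v₀ = 89.48 mph × 0.44704 = 40.0011 m/s
h_max = v₀² / (2g) = 40.0011² / (2 × 9.81) = 1600.09 / 19.62 = 81.554 m
h_max = 81.554 m / 0.01 = 8155 cm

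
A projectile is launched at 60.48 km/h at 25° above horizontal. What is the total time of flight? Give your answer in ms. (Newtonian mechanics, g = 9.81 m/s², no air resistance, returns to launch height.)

v₀ = 60.48 km/h × 0.2777777777777778 = 16.8 m/s
T = 2 × v₀ × sin(θ) / g = 2 × 16.8 × sin(25°) / 9.81 = 2 × 16.8 × 0.42261826 / 9.81 = 1.4474999 s
T = 1.4474999 s / 0.001 = 1447 ms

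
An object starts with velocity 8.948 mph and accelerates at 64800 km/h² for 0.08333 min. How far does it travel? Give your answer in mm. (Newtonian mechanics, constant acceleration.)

v₀ = 8.948 mph × 0.44704 = 4.00011 m/s
a = 64800 km/h² × 7.716049382716049e-05 = 5.0 m/s²
t = 0.08333 min × 60.0 = 4.9998 s
d = v₀ × t + ½ × a × t² = 4.00011 × 4.9998 + 0.5 × 5.0 × 4.9998² = 82.4948 m
d = 82.4948 m / 0.001 = 82490 mm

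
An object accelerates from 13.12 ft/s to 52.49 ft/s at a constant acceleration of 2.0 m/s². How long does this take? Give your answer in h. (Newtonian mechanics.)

v₀ = 13.12 ft/s × 0.3048 = 3.99898 m/s
v = 52.49 ft/s × 0.3048 = 15.999 m/s
t = (v - v₀) / a = (15.999 - 3.99898) / 2.0 = 6.00001 s
t = 6.00001 s / 3600.0 = 0.001667 h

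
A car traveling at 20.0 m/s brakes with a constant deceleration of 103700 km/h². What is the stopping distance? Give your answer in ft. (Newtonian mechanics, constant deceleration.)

a = 103700 km/h² × 7.716049382716049e-05 = 8.00154 m/s²
d = v₀² / (2a) = 20.0² / (2 × 8.00154) = 400.0 / 16.0031 = 24.9952 m
d = 24.9952 m / 0.3048 = 82.01 ft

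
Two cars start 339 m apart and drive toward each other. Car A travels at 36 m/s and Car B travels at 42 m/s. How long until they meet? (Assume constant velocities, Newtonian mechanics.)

Combined speed: v_combined = 36 + 42 = 78 m/s
Time to meet: t = d/v_combined = 339/78 = 4.35 s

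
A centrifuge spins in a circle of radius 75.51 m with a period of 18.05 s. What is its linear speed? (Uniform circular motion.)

v = 2πr/T = 2π×75.51/18.05 = 26.28 m/s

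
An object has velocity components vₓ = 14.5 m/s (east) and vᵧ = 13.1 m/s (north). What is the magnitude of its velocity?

|v| = √(vₓ² + vᵧ²) = √(14.5² + 13.1²) = √(381.86) = 19.54 m/s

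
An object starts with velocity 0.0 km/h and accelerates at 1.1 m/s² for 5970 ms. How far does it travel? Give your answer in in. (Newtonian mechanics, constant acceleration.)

v₀ = 0.0 km/h × 0.2777777777777778 = 0.0 m/s
t = 5970 ms × 0.001 = 5.97 s
d = v₀ × t + ½ × a × t² = 0.0 × 5.97 + 0.5 × 1.1 × 5.97² = 19.6025 m
d = 19.6025 m / 0.0254 = 771.8 in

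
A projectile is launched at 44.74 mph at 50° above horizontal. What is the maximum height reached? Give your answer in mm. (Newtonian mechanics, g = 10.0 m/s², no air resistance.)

v₀ = 44.74 mph × 0.44704 = 20.0006 m/s
H = v₀² × sin²(θ) / (2g) = 20.0006² × sin(50°)² / (2 × 10.0) = 400.024 × 0.586824 / 20.0 = 11.7372 m
H = 11.7372 m / 0.001 = 11740 mm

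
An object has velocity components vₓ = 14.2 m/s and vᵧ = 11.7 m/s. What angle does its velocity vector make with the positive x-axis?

θ = arctan(vᵧ/vₓ) = arctan(11.7/14.2) = 39.49°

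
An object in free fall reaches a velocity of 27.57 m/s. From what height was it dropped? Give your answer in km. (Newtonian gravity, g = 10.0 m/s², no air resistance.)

h = v² / (2g) = 27.57² / (2 × 10.0) = 38.0052 m
h = 38.0052 m / 1000.0 = 0.03801 km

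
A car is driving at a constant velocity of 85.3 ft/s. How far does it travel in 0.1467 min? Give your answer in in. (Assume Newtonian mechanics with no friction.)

v = 85.3 ft/s × 0.3048 = 25.9994 m/s
t = 0.1467 min × 60.0 = 8.802 s
d = v × t = 25.9994 × 8.802 = 228.847 m
d = 228.847 m / 0.0254 = 9010 in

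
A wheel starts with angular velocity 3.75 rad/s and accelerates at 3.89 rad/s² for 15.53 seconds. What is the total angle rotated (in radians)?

θ = ω₀t + ½αt² = 3.75×15.53 + ½×3.89×15.53² = 527.33 rad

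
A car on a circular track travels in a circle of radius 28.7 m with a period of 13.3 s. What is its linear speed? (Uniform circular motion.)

v = 2πr/T = 2π×28.7/13.3 = 13.56 m/s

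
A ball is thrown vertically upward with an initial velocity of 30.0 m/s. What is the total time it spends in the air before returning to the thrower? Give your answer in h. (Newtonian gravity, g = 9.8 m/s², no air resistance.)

t_total = 2 × v₀ / g = 2 × 30.0 / 9.8 = 6.12245 s
t_total = 6.12245 s / 3600.0 = 0.001701 h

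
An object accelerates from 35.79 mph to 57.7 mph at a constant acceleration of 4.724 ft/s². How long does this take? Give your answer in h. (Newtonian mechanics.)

v₀ = 35.79 mph × 0.44704 = 15.9996 m/s
v = 57.7 mph × 0.44704 = 25.7942 m/s
a = 4.724 ft/s² × 0.3048 = 1.43988 m/s²
t = (v - v₀) / a = (25.7942 - 15.9996) / 1.43988 = 6.80237 s
t = 6.80237 s / 3600.0 = 0.00189 h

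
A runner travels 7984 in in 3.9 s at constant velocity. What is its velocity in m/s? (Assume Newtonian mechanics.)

d = 7984 in × 0.0254 = 202.794 m
v = d / t = 202.794 / 3.9 = 52.0 m/s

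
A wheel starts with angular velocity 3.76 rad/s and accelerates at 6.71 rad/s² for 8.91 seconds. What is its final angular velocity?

ω = ω₀ + αt = 3.76 + 6.71 × 8.91 = 63.55 rad/s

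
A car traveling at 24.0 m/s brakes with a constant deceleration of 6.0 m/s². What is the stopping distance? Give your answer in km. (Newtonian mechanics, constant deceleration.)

d = v₀² / (2a) = 24.0² / (2 × 6.0) = 576.0 / 12.0 = 48.0 m
d = 48.0 m / 1000.0 = 0.048 km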